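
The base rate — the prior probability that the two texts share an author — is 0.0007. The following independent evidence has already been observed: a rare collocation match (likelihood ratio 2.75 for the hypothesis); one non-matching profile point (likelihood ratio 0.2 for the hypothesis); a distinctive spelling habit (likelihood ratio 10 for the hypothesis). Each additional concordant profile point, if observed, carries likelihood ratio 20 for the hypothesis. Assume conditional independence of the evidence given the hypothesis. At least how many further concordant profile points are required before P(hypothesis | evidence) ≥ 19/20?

Prior odds = 0.0007/0.9993 = 7/9993.
Combined Bayes factor of the evidence already in hand = 2.75 × 0.2 × 10 = 5.5.
Odds after that evidence = (7/9993) × 5.5 = 77/19986.
Target odds = 0.95/0.05 = 19.
Need 20ⁿ ≥ 19 ÷ (77/19986) = 379734/77.
20² = 400 falls short of 379734/77 but 20³ = 8000 reaches it, so n = 3.

3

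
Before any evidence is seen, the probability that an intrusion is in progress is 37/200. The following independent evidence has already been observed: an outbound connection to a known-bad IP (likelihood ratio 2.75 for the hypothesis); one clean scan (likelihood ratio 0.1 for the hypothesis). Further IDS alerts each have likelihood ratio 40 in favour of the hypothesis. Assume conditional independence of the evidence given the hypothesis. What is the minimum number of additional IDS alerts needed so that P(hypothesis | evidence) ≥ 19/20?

2

Prior odds = 0.185/0.815 = 37/163.
Combined Bayes factor of the evidence already in hand = 2.75 × 0.1 = 0.275.
Odds after that evidence = (37/163) × 0.275 = 407/6520.
Target odds = 0.95/0.05 = 19.
Need 40ⁿ ≥ 19 ÷ (407/6520) = 123880/407.
40¹ = 40 falls short of 123880/407 but 40² = 1600 reaches it, so n = 2.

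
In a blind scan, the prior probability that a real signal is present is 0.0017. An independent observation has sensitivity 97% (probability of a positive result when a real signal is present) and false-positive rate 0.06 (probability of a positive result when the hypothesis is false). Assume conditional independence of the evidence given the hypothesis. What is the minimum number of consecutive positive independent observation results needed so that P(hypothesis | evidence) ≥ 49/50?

Prior odds: 0.0017 ÷ 0.9983 = 17/9983.
Likelihood ratio of a positive result = 0.97/0.06 = 97/6.
Target odds: 0.98 ÷ 0.02 = 49.
Need (17/9983) × (97/6)ⁿ ≥ 49, i.e. (97/6)ⁿ ≥ 489167/17.
(97/6)³ = 912673/216 falls short of 489167/17 but (97/6)⁴ = 88529281/1296 reaches it, so n = 4.

4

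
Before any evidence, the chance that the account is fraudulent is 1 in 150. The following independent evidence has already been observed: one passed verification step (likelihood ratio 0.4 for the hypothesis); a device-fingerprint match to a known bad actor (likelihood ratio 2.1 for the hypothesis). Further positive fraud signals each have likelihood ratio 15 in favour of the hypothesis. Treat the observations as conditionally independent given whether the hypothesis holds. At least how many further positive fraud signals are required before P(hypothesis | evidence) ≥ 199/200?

4

Prior odds = (1/150)/(149/150) = 1/149.
Combined Bayes factor of the evidence already in hand = 0.4 × 2.1 = 0.84.
Odds after that evidence = (1/149) × 0.84 = 21/3725.
Target odds = 0.995/0.005 = 199.
Need 15ⁿ ≥ 199 ÷ (21/3725) = 741275/21.
15³ = 3375 falls short of 741275/21 but 15⁴ = 50625 reaches it, so n = 4.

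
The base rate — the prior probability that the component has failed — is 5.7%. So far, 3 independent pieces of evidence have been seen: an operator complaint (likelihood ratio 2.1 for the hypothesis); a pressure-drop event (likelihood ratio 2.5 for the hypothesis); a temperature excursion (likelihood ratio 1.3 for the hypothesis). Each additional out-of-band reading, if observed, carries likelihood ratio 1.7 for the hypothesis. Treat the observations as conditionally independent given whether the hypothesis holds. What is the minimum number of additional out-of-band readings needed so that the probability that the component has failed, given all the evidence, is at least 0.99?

11

Prior odds = 0.057/0.943 = 57/943.
Combined Bayes factor of the evidence already in hand = 2.1 × 2.5 × 1.3 = 6.825.
Odds after that evidence = (57/943) × 6.825 = 15561/37720.
Target odds = 0.99/0.01 = 99.
Need 1.7ⁿ ≥ 99 ÷ (15561/37720) = 414920/1729.
1.7¹⁰ ≈201.599 falls short of 414920/1729 but 1.7¹¹ ≈342.719 reaches it, so n = 11.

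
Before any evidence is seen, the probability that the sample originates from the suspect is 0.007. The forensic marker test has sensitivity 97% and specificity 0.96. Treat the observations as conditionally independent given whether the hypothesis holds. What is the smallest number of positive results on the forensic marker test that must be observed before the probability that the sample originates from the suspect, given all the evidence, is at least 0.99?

3

Prior odds: 0.007 ÷ 0.993 = 7/993.
False-positive rate = 1 − 0.96 = 0.04; likelihood ratio of a positive = 0.97/0.04 = 24.25.
Target posterior odds = 0.99/0.01 = 99.
Need (7/993) × 24.25ⁿ ≥ 99, i.e. 24.25ⁿ ≥ 98307/7.
24.25² = 588.0625 falls short of 98307/7 but 24.25³ = 912673/64 reaches it, so n = 3.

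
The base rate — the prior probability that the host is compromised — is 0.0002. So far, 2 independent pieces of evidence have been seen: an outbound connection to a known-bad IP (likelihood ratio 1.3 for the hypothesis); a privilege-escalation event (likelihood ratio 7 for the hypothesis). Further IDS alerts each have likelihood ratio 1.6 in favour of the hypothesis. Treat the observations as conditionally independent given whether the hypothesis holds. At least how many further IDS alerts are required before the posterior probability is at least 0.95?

20

Prior odds = 0.0002/0.9998 = 1/4999.
Combined Bayes factor of the evidence already in hand = 1.3 × 7 = 9.1.
Odds after that evidence = (1/4999) × 9.1 = 91/49990.
Target odds = 0.95/0.05 = 19.
Need 1.6ⁿ ≥ 19 ÷ (91/49990) = 949810/91.
1.6¹⁹ ≈7555.79 falls short of 949810/91 but 1.6²⁰ ≈12089.3 reaches it, so n = 20.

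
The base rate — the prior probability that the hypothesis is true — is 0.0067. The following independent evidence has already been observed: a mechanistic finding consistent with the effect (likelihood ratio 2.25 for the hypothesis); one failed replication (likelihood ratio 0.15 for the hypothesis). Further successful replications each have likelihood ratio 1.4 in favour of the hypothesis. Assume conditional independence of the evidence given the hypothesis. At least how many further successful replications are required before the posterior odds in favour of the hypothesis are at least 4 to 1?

Prior odds = 0.0067/0.9933 = 67/9933.
Combined Bayes factor of the evidence already in hand = 2.25 × 0.15 = 0.3375.
Odds after that evidence = (67/9933) × 0.3375 = 603/264880.
Target odds = 4.
Need 1.4ⁿ ≥ 4 ÷ (603/264880) = 1059520/603.
1.4²² ≈1639.9 falls short of 1059520/603 but 1.4²³ ≈2295.86 reaches it, so n = 23.

23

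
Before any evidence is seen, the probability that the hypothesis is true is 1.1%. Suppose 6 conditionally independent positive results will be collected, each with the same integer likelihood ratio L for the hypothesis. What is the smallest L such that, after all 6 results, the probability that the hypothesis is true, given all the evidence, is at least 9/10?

Prior odds = 0.011/0.989 = 11/989.
Target odds = 0.9/0.1 = 9.
Need L⁶ ≥ 9 ÷ (11/989) = 8901/11.
3⁶ = 729 < 8901/11 ≤ 4096 = 4⁶, so L = 4.

4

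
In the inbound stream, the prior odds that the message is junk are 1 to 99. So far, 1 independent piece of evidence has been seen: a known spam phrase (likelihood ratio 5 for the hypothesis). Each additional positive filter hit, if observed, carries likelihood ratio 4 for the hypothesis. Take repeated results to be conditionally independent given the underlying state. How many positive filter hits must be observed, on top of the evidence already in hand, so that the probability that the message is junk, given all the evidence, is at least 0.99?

6

Prior odds = 1/99.
Bayes factor of the evidence already in hand = 5.
Odds after that evidence = (1/99) × 5 = 5/99.
Target odds = 0.99/0.01 = 99.
Need 4ⁿ ≥ 99 ÷ (5/99) = 1960.2.
4⁵ = 1024 falls short of 1960.2 but 4⁶ = 4096 reaches it, so n = 6.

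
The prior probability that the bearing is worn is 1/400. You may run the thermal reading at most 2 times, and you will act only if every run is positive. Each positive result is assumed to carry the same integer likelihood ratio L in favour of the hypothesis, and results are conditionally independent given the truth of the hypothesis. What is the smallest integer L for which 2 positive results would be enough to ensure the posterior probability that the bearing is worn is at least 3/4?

35

Prior odds = 0.0025/0.9975 = 1/399.
Target odds = 0.75/0.25 = 3.
Need L² ≥ 3 ÷ (1/399) = 1197.
34² = 1156 < 1197 ≤ 1225 = 35², so L = 35.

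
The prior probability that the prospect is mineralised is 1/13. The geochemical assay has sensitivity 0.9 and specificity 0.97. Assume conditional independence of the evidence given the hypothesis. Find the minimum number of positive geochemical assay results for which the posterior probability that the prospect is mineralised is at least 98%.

2

Prior odds = (1/13)/(12/13) = 1/12.
False-positive rate = 1 − 0.97 = 0.03; likelihood ratio of a positive = 0.9/0.03 = 30.
Target posterior odds = 0.98/0.02 = 49.
Need (1/12) × 30ⁿ ≥ 49, i.e. 30ⁿ ≥ 588.
30¹ = 30 falls short of 588 but 30² = 900 reaches it, so n = 2.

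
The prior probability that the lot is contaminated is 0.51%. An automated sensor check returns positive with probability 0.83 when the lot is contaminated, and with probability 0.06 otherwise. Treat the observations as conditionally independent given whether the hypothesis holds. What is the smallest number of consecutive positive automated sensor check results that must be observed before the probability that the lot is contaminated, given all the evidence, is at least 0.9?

3

Prior odds = 0.0051/0.9949 = 51/9949.
Likelihood ratio of a positive result = 0.83/0.06 = 83/6.
Target posterior odds = 0.9/0.1 = 9.
Require (83/6)ⁿ ≥ 9 ÷ (51/9949) = 29847/17.
(83/6)² = 6889/36 falls short of 29847/17 but (83/6)³ = 571787/216 reaches it, so n = 3.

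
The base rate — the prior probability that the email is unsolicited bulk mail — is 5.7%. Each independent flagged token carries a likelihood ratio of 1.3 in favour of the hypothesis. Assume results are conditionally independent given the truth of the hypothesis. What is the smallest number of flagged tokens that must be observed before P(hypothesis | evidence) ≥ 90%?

20

Prior odds = 0.057/0.943 = 57/943.
Likelihood ratio per flagged token = 1.3.
Target posterior odds = 0.9/0.1 = 9.
Require 1.3ⁿ ≥ 9 ÷ (57/943) = 2829/19.
1.3¹⁹ ≈146.192 falls short of 2829/19 but 1.3²⁰ ≈190.05 reaches it, so n = 20.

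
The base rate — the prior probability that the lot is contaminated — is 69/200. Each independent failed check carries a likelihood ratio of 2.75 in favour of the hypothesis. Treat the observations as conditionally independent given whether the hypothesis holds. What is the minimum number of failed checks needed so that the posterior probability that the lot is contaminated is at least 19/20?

Prior odds = 0.345/0.655 = 69/131.
Likelihood ratio per failed check = 2.75.
Target odds: 0.95 ÷ 0.05 = 19.
Need (69/131) × 2.75ⁿ ≥ 19, i.e. 2.75ⁿ ≥ 2489/69.
2.75³ = 20.796875 falls short of 2489/69 but 2.75⁴ = 57.19140625 reaches it, so n = 4.

4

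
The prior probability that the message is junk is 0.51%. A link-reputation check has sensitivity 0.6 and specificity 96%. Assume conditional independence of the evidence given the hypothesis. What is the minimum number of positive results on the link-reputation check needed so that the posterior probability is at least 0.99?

4

Prior odds = 0.0051/0.9949 = 51/9949.
False-positive rate = 1 − 0.96 = 0.04; likelihood ratio of a positive = 0.6/0.04 = 15.
Target odds: 0.99 ÷ 0.01 = 99.
Require 15ⁿ ≥ 99 ÷ (51/9949) = 328317/17.
15³ = 3375 falls short of 328317/17 but 15⁴ = 50625 reaches it, so n = 4.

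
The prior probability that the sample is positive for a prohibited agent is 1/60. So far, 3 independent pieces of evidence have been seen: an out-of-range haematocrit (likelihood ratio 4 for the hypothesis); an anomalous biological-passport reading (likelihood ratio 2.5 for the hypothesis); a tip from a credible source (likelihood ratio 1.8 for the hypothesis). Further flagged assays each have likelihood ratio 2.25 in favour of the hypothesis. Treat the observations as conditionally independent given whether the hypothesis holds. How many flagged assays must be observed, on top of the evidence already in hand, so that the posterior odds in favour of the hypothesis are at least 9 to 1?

Prior odds = (1/60)/(59/60) = 1/59.
Combined Bayes factor of the evidence already in hand = 4 × 2.5 × 1.8 = 18.
Odds after that evidence = (1/59) × 18 = 18/59.
Target odds = 9.
Need 2.25ⁿ ≥ 9 ÷ (18/59) = 29.5.
2.25⁴ = 25.62890625 falls short of 29.5 but 2.25⁵ = 59049/1024 reaches it, so n = 5.

5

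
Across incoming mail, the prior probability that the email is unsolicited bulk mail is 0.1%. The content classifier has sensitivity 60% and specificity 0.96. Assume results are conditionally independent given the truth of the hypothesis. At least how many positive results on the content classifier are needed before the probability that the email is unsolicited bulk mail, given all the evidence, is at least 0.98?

4

Prior odds = 0.001/0.999 = 1/999.
False-positive rate = 1 − 0.96 = 0.04; likelihood ratio of a positive = 0.6/0.04 = 15.
Target posterior odds = 0.98/0.02 = 49.
Require 15ⁿ ≥ 49 ÷ (1/999) = 48951.
15³ = 3375 falls short of 48951 but 15⁴ = 50625 reaches it, so n = 4.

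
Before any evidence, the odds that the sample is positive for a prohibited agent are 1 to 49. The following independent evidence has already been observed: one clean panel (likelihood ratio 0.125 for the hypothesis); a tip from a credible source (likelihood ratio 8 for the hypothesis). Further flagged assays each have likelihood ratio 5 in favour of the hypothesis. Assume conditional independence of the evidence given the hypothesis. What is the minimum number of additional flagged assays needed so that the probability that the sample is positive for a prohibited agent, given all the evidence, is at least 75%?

Prior odds = 1/49.
Combined Bayes factor of the evidence already in hand = 0.125 × 8 = 1.
Odds after that evidence = (1/49) × 1 = 1/49.
Target odds = 0.75/0.25 = 3.
Need 5ⁿ ≥ 3 ÷ (1/49) = 147.
5³ = 125 falls short of 147 but 5⁴ = 625 reaches it, so n = 4.

4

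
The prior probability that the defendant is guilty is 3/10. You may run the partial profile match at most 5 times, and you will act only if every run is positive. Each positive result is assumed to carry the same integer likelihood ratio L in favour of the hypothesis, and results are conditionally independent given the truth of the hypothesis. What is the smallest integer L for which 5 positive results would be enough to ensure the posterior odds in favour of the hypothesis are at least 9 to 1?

Prior odds = 0.3/0.7 = 3/7.
Target odds = 9.
Need L⁵ ≥ 9 ÷ (3/7) = 21.
1⁵ = 1 < 21 ≤ 32 = 2⁵, so L = 2.

2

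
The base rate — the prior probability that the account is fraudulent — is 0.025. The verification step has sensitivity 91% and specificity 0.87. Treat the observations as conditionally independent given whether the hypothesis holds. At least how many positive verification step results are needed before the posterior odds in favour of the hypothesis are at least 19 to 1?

4

Prior odds = 0.025/0.975 = 1/39.
False-positive rate = 1 − 0.87 = 0.13; likelihood ratio of a positive = 0.91/0.13 = 7.
Target odds = 19.
Require 7ⁿ ≥ 19 ÷ (1/39) = 741.
7³ = 343 falls short of 741 but 7⁴ = 2401 reaches it, so n = 4.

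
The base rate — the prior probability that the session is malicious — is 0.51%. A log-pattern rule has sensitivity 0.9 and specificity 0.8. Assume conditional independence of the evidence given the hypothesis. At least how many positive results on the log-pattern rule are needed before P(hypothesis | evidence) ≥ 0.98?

7

Prior odds: 0.0051 ÷ 0.9949 = 51/9949.
False-positive rate = 1 − 0.8 = 0.2; likelihood ratio of a positive = 0.9/0.2 = 4.5.
Target odds: 0.98 ÷ 0.02 = 49.
Require 4.5ⁿ ≥ 49 ÷ (51/9949) = 487501/51.
4.5⁶ = 8303.765625 falls short of 487501/51 but 4.5⁷ = 4782969/128 reaches it, so n = 7.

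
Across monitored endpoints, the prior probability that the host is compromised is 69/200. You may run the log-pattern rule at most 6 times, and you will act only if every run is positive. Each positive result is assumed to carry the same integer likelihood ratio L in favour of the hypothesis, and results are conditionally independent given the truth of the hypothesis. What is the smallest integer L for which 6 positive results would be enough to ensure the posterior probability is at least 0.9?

2

Prior odds = 0.345/0.655 = 69/131.
Target odds = 0.9/0.1 = 9.
Need L⁶ ≥ 9 ÷ (69/131) = 393/23.
1⁶ = 1 < 393/23 ≤ 64 = 2⁶, so L = 2.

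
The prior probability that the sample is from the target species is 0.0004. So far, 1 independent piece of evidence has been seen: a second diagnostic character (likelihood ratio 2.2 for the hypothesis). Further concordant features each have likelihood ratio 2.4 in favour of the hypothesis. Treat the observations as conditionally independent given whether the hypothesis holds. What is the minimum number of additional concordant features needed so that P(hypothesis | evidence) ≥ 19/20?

Prior odds = 0.0004/0.9996 = 1/2499.
Bayes factor of the evidence already in hand = 2.2.
Odds after that evidence = (1/2499) × 2.2 = 11/12495.
Target odds = 0.95/0.05 = 19.
Need 2.4ⁿ ≥ 19 ÷ (11/12495) = 237405/11.
2.4¹¹ ≈15216.8 falls short of 237405/11 but 2.4¹² ≈36520.3 reaches it, so n = 12.

12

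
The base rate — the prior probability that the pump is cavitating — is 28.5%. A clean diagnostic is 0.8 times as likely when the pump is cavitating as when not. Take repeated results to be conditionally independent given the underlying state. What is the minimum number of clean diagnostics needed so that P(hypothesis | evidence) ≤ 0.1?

Prior odds = 0.285/0.715 = 57/143.
Likelihood ratio per clean diagnostic = 0.8.
Target odds: 0.1 ÷ 0.9 = 1/9.
Require 0.8ⁿ ≤ 1/9 ÷ (57/143) = 143/513.
0.8⁵ = 0.32768 is still above 143/513 but 0.8⁶ = 4096/15625 is at or below it, so n = 6.

6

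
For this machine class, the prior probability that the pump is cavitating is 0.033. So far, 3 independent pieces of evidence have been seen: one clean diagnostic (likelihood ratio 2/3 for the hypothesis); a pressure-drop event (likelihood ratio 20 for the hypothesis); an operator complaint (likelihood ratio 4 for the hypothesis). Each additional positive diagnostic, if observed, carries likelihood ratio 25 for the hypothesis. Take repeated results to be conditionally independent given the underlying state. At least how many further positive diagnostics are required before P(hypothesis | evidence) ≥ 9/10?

Prior odds = 0.033/0.967 = 33/967.
Combined Bayes factor of the evidence already in hand = (2/3) × 20 × 4 = 160/3.
Odds after that evidence = (33/967) × 160/3 = 1760/967.
Target odds = 0.9/0.1 = 9.
Need 25ⁿ ≥ 9 ÷ (1760/967) = 8703/1760.
25¹ = 25, which meets the required 8703/1760; so n = 1.

1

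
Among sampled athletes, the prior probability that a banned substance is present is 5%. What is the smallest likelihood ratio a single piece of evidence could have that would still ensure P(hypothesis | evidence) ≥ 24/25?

Prior odds = 0.05/0.95 = 1/19.
Target odds = 0.96/0.04 = 24.
Required Bayes factor = 24 ÷ (1/19) = 456.

456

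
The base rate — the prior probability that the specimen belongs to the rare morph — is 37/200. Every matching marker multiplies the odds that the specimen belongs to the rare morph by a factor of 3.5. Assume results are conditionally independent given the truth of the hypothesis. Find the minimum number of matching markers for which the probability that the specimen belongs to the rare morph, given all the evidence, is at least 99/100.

5

Prior odds: 0.185 ÷ 0.815 = 37/163.
Likelihood ratio per matching marker = 3.5.
Target odds: 0.99 ÷ 0.01 = 99.
Require 3.5ⁿ ≥ 99 ÷ (37/163) = 16137/37.
3.5⁴ = 150.0625 falls short of 16137/37 but 3.5⁵ = 525.21875 reaches it, so n = 5.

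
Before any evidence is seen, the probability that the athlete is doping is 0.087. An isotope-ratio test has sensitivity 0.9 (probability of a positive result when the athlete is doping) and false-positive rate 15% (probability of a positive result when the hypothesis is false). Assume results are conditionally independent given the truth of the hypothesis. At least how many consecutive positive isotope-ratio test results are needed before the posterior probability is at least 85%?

3

Prior odds: 0.087 ÷ 0.913 = 87/913.
Likelihood ratio of a positive result = 0.9/0.15 = 6.
Target odds: 0.85 ÷ 0.15 = 17/3.
Require 6ⁿ ≥ 17/3 ÷ (87/913) = 15521/261.
6² = 36 falls short of 15521/261 but 6³ = 216 reaches it, so n = 3.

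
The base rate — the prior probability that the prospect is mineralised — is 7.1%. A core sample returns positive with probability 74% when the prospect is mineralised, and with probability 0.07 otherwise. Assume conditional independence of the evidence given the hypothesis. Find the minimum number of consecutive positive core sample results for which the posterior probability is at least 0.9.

3

Prior odds: 0.071 ÷ 0.929 = 71/929.
Likelihood ratio of a positive result = 0.74/0.07 = 74/7.
Target posterior odds = 0.9/0.1 = 9.
Require (74/7)ⁿ ≥ 9 ÷ (71/929) = 8361/71.
(74/7)² = 5476/49 falls short of 8361/71 but (74/7)³ = 405224/343 reaches it, so n = 3.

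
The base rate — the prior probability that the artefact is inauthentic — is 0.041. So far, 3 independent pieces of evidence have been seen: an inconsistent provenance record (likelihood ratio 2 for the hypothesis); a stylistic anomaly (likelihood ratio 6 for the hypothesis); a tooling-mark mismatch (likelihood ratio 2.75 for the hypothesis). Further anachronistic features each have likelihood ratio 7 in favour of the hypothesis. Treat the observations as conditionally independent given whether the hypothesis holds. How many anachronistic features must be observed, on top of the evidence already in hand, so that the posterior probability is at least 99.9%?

4

Prior odds = 0.041/0.959 = 41/959.
Combined Bayes factor of the evidence already in hand = 2 × 6 × 2.75 = 33.
Odds after that evidence = (41/959) × 33 = 1353/959.
Target odds = 0.999/0.001 = 999.
Need 7ⁿ ≥ 999 ÷ (1353/959) = 319347/451.
7³ = 343 falls short of 319347/451 but 7⁴ = 2401 reaches it, so n = 4.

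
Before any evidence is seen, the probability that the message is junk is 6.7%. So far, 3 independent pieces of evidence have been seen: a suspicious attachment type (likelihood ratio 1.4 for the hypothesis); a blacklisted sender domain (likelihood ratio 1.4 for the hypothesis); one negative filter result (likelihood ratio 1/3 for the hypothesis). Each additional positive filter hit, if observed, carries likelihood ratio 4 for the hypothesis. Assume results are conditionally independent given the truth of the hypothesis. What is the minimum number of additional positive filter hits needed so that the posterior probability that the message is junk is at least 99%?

6

Prior odds = 0.067/0.933 = 67/933.
Combined Bayes factor of the evidence already in hand = 1.4 × 1.4 × (1/3) = 49/75.
Odds after that evidence = (67/933) × 49/75 = 3283/69975.
Target odds = 0.99/0.01 = 99.
Need 4ⁿ ≥ 99 ÷ (3283/69975) = 6927525/3283.
4⁵ = 1024 falls short of 6927525/3283 but 4⁶ = 4096 reaches it, so n = 6.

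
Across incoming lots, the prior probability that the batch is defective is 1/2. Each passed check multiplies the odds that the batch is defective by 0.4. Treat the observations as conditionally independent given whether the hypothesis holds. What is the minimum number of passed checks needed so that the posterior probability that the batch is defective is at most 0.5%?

Prior odds = 0.5/0.5 = 1.
Likelihood ratio per passed check = 0.4.
Target odds: 0.005 ÷ 0.995 = 1/199.
Require 0.4ⁿ ≤ 1/199 ÷ 1 = 1/199.
0.4⁵ = 0.01024 is still above 1/199 but 0.4⁶ = 64/15625 is at or below it, so n = 6.

6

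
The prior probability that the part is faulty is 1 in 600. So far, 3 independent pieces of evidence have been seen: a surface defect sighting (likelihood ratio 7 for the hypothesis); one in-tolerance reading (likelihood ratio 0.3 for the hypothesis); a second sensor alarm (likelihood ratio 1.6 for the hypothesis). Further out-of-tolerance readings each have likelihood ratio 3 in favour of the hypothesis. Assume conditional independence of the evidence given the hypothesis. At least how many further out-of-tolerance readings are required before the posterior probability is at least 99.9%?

Prior odds = (1/600)/(599/600) = 1/599.
Combined Bayes factor of the evidence already in hand = 7 × 0.3 × 1.6 = 3.36.
Odds after that evidence = (1/599) × 3.36 = 84/14975.
Target odds = 0.999/0.001 = 999.
Need 3ⁿ ≥ 999 ÷ (84/14975) = 4986675/28.
3¹¹ = 177147 falls short of 4986675/28 but 3¹² = 531441 reaches it, so n = 12.

12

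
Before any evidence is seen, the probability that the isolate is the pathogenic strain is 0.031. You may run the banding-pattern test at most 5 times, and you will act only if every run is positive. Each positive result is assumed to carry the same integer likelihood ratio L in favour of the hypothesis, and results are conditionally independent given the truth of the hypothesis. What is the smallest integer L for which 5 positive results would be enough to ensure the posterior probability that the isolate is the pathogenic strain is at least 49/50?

5

Prior odds = 0.031/0.969 = 31/969.
Target odds = 0.98/0.02 = 49.
Need L⁵ ≥ 49 ÷ (31/969) = 47481/31.
4⁵ = 1024 < 47481/31 ≤ 3125 = 5⁵, so L = 5.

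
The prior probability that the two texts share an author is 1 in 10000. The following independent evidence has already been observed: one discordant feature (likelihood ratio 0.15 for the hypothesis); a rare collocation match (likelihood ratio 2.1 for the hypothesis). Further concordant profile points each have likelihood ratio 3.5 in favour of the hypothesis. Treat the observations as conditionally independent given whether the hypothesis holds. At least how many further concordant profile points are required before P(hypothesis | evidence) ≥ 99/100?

12

Prior odds = 0.0001/0.9999 = 1/9999.
Combined Bayes factor of the evidence already in hand = 0.15 × 2.1 = 0.315.
Odds after that evidence = (1/9999) × 0.315 = 7/222200.
Target odds = 0.99/0.01 = 99.
Need 3.5ⁿ ≥ 99 ÷ (7/222200) = 21997800/7.
3.5¹¹ ≈965492 falls short of 21997800/7 but 3.5¹² ≈3.37922e+06 reaches it, so n = 12.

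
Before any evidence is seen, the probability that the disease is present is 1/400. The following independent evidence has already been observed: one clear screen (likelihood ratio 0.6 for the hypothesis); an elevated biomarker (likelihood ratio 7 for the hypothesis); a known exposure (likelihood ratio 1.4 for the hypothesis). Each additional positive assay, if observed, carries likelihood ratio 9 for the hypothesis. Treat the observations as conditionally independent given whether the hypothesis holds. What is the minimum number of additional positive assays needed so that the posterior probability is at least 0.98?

Prior odds = 0.0025/0.9975 = 1/399.
Combined Bayes factor of the evidence already in hand = 0.6 × 7 × 1.4 = 5.88.
Odds after that evidence = (1/399) × 5.88 = 7/475.
Target odds = 0.98/0.02 = 49.
Need 9ⁿ ≥ 49 ÷ (7/475) = 3325.
9³ = 729 falls short of 3325 but 9⁴ = 6561 reaches it, so n = 4.

4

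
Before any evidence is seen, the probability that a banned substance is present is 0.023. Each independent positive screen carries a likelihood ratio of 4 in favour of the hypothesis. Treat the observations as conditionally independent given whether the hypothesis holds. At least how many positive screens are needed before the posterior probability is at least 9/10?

5

Prior odds = 0.023/0.977 = 23/977.
Likelihood ratio per positive screen = 4.
Target odds: 0.9 ÷ 0.1 = 9.
Need (23/977) × 4ⁿ ≥ 9, i.e. 4ⁿ ≥ 8793/23.
4⁴ = 256 falls short of 8793/23 but 4⁵ = 1024 reaches it, so n = 5.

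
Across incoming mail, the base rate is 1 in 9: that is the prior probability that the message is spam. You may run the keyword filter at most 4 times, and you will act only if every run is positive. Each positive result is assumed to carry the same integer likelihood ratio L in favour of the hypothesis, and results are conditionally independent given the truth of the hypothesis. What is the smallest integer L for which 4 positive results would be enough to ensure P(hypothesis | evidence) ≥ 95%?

Prior odds = (1/9)/(8/9) = 0.125.
Target odds = 0.95/0.05 = 19.
Need L⁴ ≥ 19 ÷ 0.125 = 152.
3⁴ = 81 < 152 ≤ 256 = 4⁴, so L = 4.

4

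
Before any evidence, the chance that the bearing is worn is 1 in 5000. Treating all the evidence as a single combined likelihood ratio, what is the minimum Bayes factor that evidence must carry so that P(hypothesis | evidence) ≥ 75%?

Prior odds = 0.0002/0.9998 = 1/4999.
Target odds = 0.75/0.25 = 3.
Required Bayes factor = 3 ÷ (1/4999) = 14997.

14997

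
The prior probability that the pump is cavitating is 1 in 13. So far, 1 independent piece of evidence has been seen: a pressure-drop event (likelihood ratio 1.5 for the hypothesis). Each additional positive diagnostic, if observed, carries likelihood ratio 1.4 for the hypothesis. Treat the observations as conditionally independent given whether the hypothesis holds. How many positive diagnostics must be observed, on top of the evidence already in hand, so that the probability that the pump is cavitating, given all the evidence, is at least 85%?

Prior odds = (1/13)/(12/13) = 1/12.
Bayes factor of the evidence already in hand = 1.5.
Odds after that evidence = (1/12) × 1.5 = 0.125.
Target odds = 0.85/0.15 = 17/3.
Need 1.4ⁿ ≥ 17/3 ÷ 0.125 = 136/3.
1.4¹¹ ≈40.4957 falls short of 136/3 but 1.4¹² ≈56.6939 reaches it, so n = 12.

12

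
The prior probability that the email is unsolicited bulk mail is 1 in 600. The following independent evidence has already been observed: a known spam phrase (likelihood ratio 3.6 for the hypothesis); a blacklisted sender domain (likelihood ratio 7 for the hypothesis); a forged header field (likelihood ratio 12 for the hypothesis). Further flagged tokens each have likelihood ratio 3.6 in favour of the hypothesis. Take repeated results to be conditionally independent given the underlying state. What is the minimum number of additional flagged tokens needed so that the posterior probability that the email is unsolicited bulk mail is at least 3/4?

2

Prior odds = (1/600)/(599/600) = 1/599.
Combined Bayes factor of the evidence already in hand = 3.6 × 7 × 12 = 302.4.
Odds after that evidence = (1/599) × 302.4 = 1512/2995.
Target odds = 0.75/0.25 = 3.
Need 3.6ⁿ ≥ 3 ÷ (1512/2995) = 2995/504.
3.6¹ = 3.6 falls short of 2995/504 but 3.6² = 12.96 reaches it, so n = 2.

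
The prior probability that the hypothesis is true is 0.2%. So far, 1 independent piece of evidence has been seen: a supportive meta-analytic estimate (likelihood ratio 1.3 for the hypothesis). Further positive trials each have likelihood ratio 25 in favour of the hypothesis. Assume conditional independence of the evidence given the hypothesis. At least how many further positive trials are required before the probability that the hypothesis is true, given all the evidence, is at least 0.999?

Prior odds = 0.002/0.998 = 1/499.
Bayes factor of the evidence already in hand = 1.3.
Odds after that evidence = (1/499) × 1.3 = 13/4990.
Target odds = 0.999/0.001 = 999.
Need 25ⁿ ≥ 999 ÷ (13/4990) = 4985010/13.
25³ = 15625 falls short of 4985010/13 but 25⁴ = 390625 reaches it, so n = 4.

4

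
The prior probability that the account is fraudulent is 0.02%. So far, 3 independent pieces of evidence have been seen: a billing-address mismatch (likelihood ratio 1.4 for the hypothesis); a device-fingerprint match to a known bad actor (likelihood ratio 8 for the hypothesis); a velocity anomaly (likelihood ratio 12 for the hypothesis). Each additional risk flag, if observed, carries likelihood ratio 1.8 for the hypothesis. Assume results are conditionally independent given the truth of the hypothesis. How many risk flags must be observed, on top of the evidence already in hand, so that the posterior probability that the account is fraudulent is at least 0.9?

10

Prior odds = 0.0002/0.9998 = 1/4999.
Combined Bayes factor of the evidence already in hand = 1.4 × 8 × 12 = 134.4.
Odds after that evidence = (1/4999) × 134.4 = 672/24995.
Target odds = 0.9/0.1 = 9.
Need 1.8ⁿ ≥ 9 ÷ (672/24995) = 74985/224.
1.8⁹ = 387420489/1953125 falls short of 74985/224 but 1.8¹⁰ ≈357.047 reaches it, so n = 10.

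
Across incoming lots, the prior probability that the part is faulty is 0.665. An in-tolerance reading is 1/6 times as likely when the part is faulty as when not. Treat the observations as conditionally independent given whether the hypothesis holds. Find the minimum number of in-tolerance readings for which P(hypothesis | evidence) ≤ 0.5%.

4

Prior odds: 0.665 ÷ 0.335 = 133/67.
Likelihood ratio per in-tolerance reading = 1/6.
Target posterior odds = 0.005/0.995 = 1/199.
Require (1/6)ⁿ ≤ 1/199 ÷ (133/67) = 67/26467.
(1/6)³ = 1/216 is still above 67/26467 but (1/6)⁴ = 1/1296 is at or below it, so n = 4.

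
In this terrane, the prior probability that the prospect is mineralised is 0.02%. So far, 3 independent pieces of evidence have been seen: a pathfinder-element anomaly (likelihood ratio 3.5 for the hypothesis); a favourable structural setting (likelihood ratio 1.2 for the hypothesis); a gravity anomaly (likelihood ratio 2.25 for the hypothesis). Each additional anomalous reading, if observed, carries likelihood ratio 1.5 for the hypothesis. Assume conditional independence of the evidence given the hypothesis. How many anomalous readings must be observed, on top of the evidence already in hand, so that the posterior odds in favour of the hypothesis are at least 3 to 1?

19

Prior odds = 0.0002/0.9998 = 1/4999.
Combined Bayes factor of the evidence already in hand = 3.5 × 1.2 × 2.25 = 9.45.
Odds after that evidence = (1/4999) × 9.45 = 189/99980.
Target odds = 3.
Need 1.5ⁿ ≥ 3 ÷ (189/99980) = 99980/63.
1.5¹⁸ = 387420489/262144 falls short of 99980/63 but 1.5¹⁹ ≈2216.84 reaches it, so n = 19.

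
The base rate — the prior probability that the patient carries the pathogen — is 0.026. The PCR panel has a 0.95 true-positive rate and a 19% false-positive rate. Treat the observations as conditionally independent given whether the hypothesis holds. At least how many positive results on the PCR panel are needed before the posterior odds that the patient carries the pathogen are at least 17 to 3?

4

Prior odds = 0.026/0.974 = 13/487.
Likelihood ratio of a positive result = 0.95/0.19 = 5.
Target odds = 17/3.
Need (13/487) × 5ⁿ ≥ 17/3, i.e. 5ⁿ ≥ 8279/39.
5³ = 125 falls short of 8279/39 but 5⁴ = 625 reaches it, so n = 4.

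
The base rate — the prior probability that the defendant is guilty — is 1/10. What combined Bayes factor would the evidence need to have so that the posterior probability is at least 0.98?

441

Prior odds = 0.1/0.9 = 1/9.
Target odds = 0.98/0.02 = 49.
Required Bayes factor = 49 ÷ (1/9) = 441.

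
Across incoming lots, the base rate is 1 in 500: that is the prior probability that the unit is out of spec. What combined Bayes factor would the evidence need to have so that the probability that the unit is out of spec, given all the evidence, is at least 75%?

1497

Prior odds = 0.002/0.998 = 1/499.
Target odds = 0.75/0.25 = 3.
Required Bayes factor = 3 ÷ (1/499) = 1497.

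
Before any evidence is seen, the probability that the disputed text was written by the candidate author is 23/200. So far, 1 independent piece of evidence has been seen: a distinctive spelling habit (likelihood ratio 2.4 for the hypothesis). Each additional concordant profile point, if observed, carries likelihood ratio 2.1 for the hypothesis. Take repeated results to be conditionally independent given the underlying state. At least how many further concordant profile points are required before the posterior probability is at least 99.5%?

9

Prior odds = 0.115/0.885 = 23/177.
Bayes factor of the evidence already in hand = 2.4.
Odds after that evidence = (23/177) × 2.4 = 92/295.
Target odds = 0.995/0.005 = 199.
Need 2.1ⁿ ≥ 199 ÷ (92/295) = 58705/92.
2.1⁸ ≈378.229 falls short of 58705/92 but 2.1⁹ ≈794.28 reaches it, so n = 9.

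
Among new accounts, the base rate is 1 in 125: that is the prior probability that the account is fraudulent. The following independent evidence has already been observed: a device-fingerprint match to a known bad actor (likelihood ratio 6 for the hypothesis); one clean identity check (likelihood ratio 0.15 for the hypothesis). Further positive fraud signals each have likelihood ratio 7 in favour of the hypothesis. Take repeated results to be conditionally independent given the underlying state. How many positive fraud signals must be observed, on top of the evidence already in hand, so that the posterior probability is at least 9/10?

4

Prior odds = 0.008/0.992 = 1/124.
Combined Bayes factor of the evidence already in hand = 6 × 0.15 = 0.9.
Odds after that evidence = (1/124) × 0.9 = 9/1240.
Target odds = 0.9/0.1 = 9.
Need 7ⁿ ≥ 9 ÷ (9/1240) = 1240.
7³ = 343 falls short of 1240 but 7⁴ = 2401 reaches it, so n = 4.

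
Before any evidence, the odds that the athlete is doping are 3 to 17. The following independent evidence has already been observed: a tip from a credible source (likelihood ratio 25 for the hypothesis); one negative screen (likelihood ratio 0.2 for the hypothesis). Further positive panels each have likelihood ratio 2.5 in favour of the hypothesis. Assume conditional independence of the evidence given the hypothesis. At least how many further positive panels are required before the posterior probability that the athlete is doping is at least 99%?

Prior odds = 3/17.
Combined Bayes factor of the evidence already in hand = 25 × 0.2 = 5.
Odds after that evidence = (3/17) × 5 = 15/17.
Target odds = 0.99/0.01 = 99.
Need 2.5ⁿ ≥ 99 ÷ (15/17) = 112.2.
2.5⁵ = 97.65625 falls short of 112.2 but 2.5⁶ = 244.140625 reaches it, so n = 6.

6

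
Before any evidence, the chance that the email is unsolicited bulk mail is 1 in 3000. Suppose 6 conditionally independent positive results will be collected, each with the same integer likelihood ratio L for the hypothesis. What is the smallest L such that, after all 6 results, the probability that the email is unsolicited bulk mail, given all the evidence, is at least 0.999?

13

Prior odds = (1/3000)/(2999/3000) = 1/2999.
Target odds = 0.999/0.001 = 999.
Need L⁶ ≥ 999 ÷ (1/2999) = 2996001.
12⁶ = 2985984 < 2996001 ≤ 4826809 = 13⁶, so L = 13.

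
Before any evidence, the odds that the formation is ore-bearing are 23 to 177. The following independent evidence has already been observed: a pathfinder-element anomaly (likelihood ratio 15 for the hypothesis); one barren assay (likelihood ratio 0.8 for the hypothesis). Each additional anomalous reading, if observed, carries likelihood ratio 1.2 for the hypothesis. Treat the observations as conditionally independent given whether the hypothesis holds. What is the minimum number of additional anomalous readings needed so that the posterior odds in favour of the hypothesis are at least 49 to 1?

Prior odds = 23/177.
Combined Bayes factor of the evidence already in hand = 15 × 0.8 = 12.
Odds after that evidence = (23/177) × 12 = 92/59.
Target odds = 49.
Need 1.2ⁿ ≥ 49 ÷ (92/59) = 2891/92.
1.2¹⁸ ≈26.6233 falls short of 2891/92 but 1.2¹⁹ ≈31.948 reaches it, so n = 19.

19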